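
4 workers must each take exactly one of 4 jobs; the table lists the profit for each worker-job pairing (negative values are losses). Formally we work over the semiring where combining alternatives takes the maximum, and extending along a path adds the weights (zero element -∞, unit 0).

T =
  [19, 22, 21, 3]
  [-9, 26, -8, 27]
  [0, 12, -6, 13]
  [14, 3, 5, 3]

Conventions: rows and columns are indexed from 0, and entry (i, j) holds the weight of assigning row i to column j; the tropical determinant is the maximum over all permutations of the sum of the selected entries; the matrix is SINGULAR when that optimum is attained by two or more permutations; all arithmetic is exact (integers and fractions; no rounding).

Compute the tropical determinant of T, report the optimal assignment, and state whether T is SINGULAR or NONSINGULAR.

σ = (0, 1, 2, 3): 19 + 26 + (-6) + 3 = 42
σ = (0, 1, 3, 2): 19 + 26 + 13 + 5 = 63
σ = (0, 2, 1, 3): 19 + (-8) + 12 + 3 = 26
σ = (0, 2, 3, 1): 19 + (-8) + 13 + 3 = 27
σ = (0, 3, 1, 2): 19 + 27 + 12 + 5 = 63
σ = (0, 3, 2, 1): 19 + 27 + (-6) + 3 = 43
σ = (1, 0, 2, 3): 22 + (-9) + (-6) + 3 = 10
σ = (1, 0, 3, 2): 22 + (-9) + 13 + 5 = 31
σ = (1, 2, 0, 3): 22 + (-8) + 0 + 3 = 17
σ = (1, 2, 3, 0): 22 + (-8) + 13 + 14 = 41
σ = (1, 3, 0, 2): 22 + 27 + 0 + 5 = 54
σ = (1, 3, 2, 0): 22 + 27 + (-6) + 14 = 57
σ = (2, 0, 1, 3): 21 + (-9) + 12 + 3 = 27
σ = (2, 0, 3, 1): 21 + (-9) + 13 + 3 = 28
σ = (2, 1, 0, 3): 21 + 26 + 0 + 3 = 50
σ = (2, 1, 3, 0): 21 + 26 + 13 + 14 = 74
σ = (2, 3, 0, 1): 21 + 27 + 0 + 3 = 51
σ = (2, 3, 1, 0): 21 + 27 + 12 + 14 = 74
σ = (3, 0, 1, 2): 3 + (-9) + 12 + 5 = 11
σ = (3, 0, 2, 1): 3 + (-9) + (-6) + 3 = -9
σ = (3, 1, 0, 2): 3 + 26 + 0 + 5 = 34
σ = (3, 1, 2, 0): 3 + 26 + (-6) + 14 = 37
σ = (3, 2, 0, 1): 3 + (-8) + 0 + 3 = -2
σ = (3, 2, 1, 0): 3 + (-8) + 12 + 14 = 21
Optimal value attained by: σ = (2, 1, 3, 0).
Answer: det⊕(T) = 74; verdict: SINGULAR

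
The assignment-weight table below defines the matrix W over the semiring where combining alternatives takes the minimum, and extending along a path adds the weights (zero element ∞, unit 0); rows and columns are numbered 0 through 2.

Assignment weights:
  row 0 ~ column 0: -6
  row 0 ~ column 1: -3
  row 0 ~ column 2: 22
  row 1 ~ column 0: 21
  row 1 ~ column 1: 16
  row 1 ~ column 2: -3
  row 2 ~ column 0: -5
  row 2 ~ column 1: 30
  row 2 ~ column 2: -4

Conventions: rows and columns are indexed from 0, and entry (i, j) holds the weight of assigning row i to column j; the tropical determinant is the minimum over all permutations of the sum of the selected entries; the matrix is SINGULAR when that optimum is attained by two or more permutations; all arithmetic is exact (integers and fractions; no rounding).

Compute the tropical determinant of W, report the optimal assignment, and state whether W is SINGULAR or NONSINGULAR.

σ = (0, 1, 2): (-6) + 16 + (-4) = 6
σ = (0, 2, 1): (-6) + (-3) + 30 = 21
σ = (1, 0, 2): (-3) + 21 + (-4) = 14
σ = (1, 2, 0): (-3) + (-3) + (-5) = -11
σ = (2, 0, 1): 22 + 21 + 30 = 73
σ = (2, 1, 0): 22 + 16 + (-5) = 33
Optimal value attained by: σ = (1, 2, 0).
Answer: det⊕(W) = -11; verdict: NONSINGULAR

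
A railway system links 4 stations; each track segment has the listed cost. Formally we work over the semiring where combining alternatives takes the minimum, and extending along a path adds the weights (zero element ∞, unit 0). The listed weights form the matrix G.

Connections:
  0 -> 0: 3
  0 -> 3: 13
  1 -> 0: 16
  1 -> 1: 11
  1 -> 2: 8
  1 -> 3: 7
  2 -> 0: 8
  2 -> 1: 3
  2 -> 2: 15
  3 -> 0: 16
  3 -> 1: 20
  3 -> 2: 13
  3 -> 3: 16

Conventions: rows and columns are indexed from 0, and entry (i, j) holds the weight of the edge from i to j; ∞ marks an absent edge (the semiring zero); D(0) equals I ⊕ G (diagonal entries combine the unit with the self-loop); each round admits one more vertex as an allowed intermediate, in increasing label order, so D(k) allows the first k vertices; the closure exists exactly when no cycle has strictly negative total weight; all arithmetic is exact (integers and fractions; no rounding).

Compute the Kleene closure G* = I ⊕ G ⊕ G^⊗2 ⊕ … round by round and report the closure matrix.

D(0):
  [0, ∞, ∞, 13]
  [16, 0, 8, 7]
  [8, 3, 0, ∞]
  [16, 20, 13, 0]
D(1):
  [0, ∞, ∞, 13]
  [16, 0, 8, 7]
  [8, 3, 0, 21]
  [16, 20, 13, 0]
D(2):
  [0, ∞, ∞, 13]
  [16, 0, 8, 7]
  [8, 3, 0, 10]
  [16, 20, 13, 0]
D(3):
  [0, ∞, ∞, 13]
  [16, 0, 8, 7]
  [8, 3, 0, 10]
  [16, 16, 13, 0]
D(4):
  [0, 29, 26, 13]
  [16, 0, 8, 7]
  [8, 3, 0, 10]
  [16, 16, 13, 0]
Answer: G* = [[0, 29, 26, 13], [16, 0, 8, 7], [8, 3, 0, 10], [16, 16, 13, 0]]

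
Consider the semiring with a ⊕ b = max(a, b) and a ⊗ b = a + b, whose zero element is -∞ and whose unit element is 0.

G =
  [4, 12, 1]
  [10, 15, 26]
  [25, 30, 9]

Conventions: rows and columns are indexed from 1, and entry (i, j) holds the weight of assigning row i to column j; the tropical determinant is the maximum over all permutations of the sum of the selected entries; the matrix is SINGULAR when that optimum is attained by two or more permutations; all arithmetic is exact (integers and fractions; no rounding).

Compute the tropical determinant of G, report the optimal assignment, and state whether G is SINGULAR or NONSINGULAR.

σ = (1, 2, 3): 4 + 15 + 9 = 28
σ = (1, 3, 2): 4 + 26 + 30 = 60
σ = (2, 1, 3): 12 + 10 + 9 = 31
σ = (2, 3, 1): 12 + 26 + 25 = 63
σ = (3, 1, 2): 1 + 10 + 30 = 41
σ = (3, 2, 1): 1 + 15 + 25 = 41
Optimal value attained by: σ = (2, 3, 1).
Answer: det⊕(G) = 63; verdict: NONSINGULAR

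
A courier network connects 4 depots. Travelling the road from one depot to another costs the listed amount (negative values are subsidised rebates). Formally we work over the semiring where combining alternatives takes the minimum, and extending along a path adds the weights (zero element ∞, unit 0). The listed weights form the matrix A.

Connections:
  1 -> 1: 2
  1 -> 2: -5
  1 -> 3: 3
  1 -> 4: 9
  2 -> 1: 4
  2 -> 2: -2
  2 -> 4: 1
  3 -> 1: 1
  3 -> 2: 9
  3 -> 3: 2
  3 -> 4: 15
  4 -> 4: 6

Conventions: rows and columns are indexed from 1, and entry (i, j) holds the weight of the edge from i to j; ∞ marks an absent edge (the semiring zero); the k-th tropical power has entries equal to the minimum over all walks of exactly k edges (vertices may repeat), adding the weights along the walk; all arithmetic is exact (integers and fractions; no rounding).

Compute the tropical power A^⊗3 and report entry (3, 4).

A^⊗2:
  [-1, -7, 5, -4]
  [2, -4, 7, -1]
  [3, -4, 4, 10]
  [∞, ∞, ∞, 12]
A^⊗3:
  [-3, -9, 2, -6]
  [0, -6, 5, -3]
  [0, -6, 6, -3]
  [∞, ∞, ∞, 18]
Key observation: the optimum is the walk 3->1->2->4, with weight 1 + (-5) + 1 = -3.
Optimal value attained by: walk 3->1->2->4.
Answer: (A^⊗3)[3][4] = -3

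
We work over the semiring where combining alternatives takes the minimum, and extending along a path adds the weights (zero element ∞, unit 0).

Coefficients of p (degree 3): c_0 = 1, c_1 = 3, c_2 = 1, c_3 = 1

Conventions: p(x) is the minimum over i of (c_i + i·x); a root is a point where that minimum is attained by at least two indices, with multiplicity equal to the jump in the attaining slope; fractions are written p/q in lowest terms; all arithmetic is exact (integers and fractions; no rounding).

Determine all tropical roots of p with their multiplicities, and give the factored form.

hull edge (i=0, c=1) to (i=3, c=1): slope 0, span 3
Factored form: p(x) = 1 ⊗ (x ⊕ 0) ⊗ (x ⊕ 0) ⊗ (x ⊕ 0)
Answer: roots = 0 (mult 3)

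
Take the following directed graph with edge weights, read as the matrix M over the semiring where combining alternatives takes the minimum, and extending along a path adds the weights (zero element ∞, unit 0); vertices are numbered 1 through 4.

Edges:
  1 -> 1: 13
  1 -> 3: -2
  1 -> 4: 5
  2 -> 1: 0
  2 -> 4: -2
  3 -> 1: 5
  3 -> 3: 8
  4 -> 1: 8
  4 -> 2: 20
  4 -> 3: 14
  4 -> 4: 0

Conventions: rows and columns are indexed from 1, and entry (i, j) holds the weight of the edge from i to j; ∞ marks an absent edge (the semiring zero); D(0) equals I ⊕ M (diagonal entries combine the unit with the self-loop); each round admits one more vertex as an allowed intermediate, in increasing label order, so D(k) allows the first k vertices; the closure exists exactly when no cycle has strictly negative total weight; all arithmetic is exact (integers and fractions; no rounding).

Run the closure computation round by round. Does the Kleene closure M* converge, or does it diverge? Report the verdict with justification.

D(0):
  [0, ∞, -2, 5]
  [0, 0, ∞, -2]
  [5, ∞, 0, ∞]
  [8, 20, 14, 0]
D(1):
  [0, ∞, -2, 5]
  [0, 0, -2, -2]
  [5, ∞, 0, 10]
  [8, 20, 6, 0]
D(2):
  [0, ∞, -2, 5]
  [0, 0, -2, -2]
  [5, ∞, 0, 10]
  [8, 20, 6, 0]
D(3):
  [0, ∞, -2, 5]
  [0, 0, -2, -2]
  [5, ∞, 0, 10]
  [8, 20, 6, 0]
D(4):
  [0, 25, -2, 5]
  [0, 0, -2, -2]
  [5, 30, 0, 10]
  [8, 20, 6, 0]
Key observation: every diagonal entry stays at the unit through all rounds, so no improving cycle exists.
Answer: CONVERGES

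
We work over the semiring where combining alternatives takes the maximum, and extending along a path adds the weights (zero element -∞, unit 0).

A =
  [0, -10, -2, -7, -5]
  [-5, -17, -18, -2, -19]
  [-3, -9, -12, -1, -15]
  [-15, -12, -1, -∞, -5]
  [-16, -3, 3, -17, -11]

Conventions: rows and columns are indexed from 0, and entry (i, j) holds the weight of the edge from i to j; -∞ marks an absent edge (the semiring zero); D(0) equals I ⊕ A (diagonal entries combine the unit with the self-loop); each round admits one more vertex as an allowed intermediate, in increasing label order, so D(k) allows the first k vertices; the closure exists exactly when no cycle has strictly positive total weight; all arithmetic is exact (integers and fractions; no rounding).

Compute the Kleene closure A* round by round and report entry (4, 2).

D(0):
  [0, -10, -2, -7, -5]
  [-5, 0, -18, -2, -19]
  [-3, -9, 0, -1, -15]
  [-15, -12, -1, 0, -5]
  [-16, -3, 3, -17, 0]
D(1):
  [0, -10, -2, -7, -5]
  [-5, 0, -7, -2, -10]
  [-3, -9, 0, -1, -8]
  [-15, -12, -1, 0, -5]
  [-16, -3, 3, -17, 0]
D(2):
  [0, -10, -2, -7, -5]
  [-5, 0, -7, -2, -10]
  [-3, -9, 0, -1, -8]
  [-15, -12, -1, 0, -5]
  [-8, -3, 3, -5, 0]
D(3):
  [0, -10, -2, -3, -5]
  [-5, 0, -7, -2, -10]
  [-3, -9, 0, -1, -8]
  [-4, -10, -1, 0, -5]
  [0, -3, 3, 2, 0]
D(4):
  [0, -10, -2, -3, -5]
  [-5, 0, -3, -2, -7]
  [-3, -9, 0, -1, -6]
  [-4, -10, -1, 0, -5]
  [0, -3, 3, 2, 0]
D(5):
  [0, -8, -2, -3, -5]
  [-5, 0, -3, -2, -7]
  [-3, -9, 0, -1, -6]
  [-4, -8, -1, 0, -5]
  [0, -3, 3, 2, 0]
Answer: A*[4][2] = 3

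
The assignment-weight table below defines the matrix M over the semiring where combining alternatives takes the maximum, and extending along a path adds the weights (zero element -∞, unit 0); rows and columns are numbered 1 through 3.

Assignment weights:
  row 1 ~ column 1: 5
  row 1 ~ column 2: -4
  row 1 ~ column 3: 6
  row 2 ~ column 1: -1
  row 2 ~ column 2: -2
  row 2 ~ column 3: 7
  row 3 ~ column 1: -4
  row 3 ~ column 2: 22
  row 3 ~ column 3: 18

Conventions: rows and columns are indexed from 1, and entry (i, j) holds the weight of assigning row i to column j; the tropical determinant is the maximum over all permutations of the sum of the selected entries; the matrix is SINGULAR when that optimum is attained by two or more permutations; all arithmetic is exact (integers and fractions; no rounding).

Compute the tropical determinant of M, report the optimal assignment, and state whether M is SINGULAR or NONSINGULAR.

σ = (1, 2, 3): 5 + (-2) + 18 = 21
σ = (1, 3, 2): 5 + 7 + 22 = 34
σ = (2, 1, 3): (-4) + (-1) + 18 = 13
σ = (2, 3, 1): (-4) + 7 + (-4) = -1
σ = (3, 1, 2): 6 + (-1) + 22 = 27
σ = (3, 2, 1): 6 + (-2) + (-4) = 0
Optimal value attained by: σ = (1, 3, 2).
Answer: det⊕(M) = 34; verdict: NONSINGULAR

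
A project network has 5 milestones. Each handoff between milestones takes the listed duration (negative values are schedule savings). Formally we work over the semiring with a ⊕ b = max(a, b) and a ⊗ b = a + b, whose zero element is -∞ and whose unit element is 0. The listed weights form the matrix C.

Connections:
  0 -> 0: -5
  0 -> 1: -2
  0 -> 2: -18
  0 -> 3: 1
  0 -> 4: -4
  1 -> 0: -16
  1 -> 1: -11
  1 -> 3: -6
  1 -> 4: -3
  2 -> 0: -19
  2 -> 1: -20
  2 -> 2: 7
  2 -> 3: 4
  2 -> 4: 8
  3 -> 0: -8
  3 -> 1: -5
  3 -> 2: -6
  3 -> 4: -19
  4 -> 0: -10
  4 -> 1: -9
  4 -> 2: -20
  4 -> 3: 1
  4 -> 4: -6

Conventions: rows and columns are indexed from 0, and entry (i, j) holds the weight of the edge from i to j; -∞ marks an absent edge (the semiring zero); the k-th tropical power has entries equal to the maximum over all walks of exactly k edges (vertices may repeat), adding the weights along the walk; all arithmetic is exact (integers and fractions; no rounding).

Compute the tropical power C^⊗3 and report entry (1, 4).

C^⊗2:
  [-7, -4, -5, -3, -5]
  [-13, -11, -12, -2, -9]
  [-2, -1, 14, 11, 15]
  [-13, -10, 1, -2, 2]
  [-7, -4, -5, -5, -12]
C^⊗3:
  [-11, -8, 2, -1, 3]
  [-10, -7, -5, -8, -4]
  [5, 6, 21, 18, 22]
  [-8, -7, 8, 5, 9]
  [-12, -9, 2, -1, 3]
Key observation: the optimum is the walk 1->3->2->4, with weight (-6) + (-6) + 8 = -4.
Optimal value attained by: walk 1->3->2->4.
Answer: (C^⊗3)[1][4] = -4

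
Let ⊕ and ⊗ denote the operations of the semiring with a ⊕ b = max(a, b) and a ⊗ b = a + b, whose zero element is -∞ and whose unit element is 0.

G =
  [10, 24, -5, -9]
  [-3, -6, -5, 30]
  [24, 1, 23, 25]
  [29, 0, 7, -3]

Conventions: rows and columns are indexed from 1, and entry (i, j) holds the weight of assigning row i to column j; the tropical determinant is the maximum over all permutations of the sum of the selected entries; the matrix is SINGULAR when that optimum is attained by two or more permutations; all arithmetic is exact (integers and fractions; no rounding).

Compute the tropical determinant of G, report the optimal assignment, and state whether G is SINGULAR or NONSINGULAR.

σ = (1, 2, 3, 4): 10 + (-6) + 23 + (-3) = 24
σ = (1, 2, 4, 3): 10 + (-6) + 25 + 7 = 36
σ = (1, 3, 2, 4): 10 + (-5) + 1 + (-3) = 3
σ = (1, 3, 4, 2): 10 + (-5) + 25 + 0 = 30
σ = (1, 4, 2, 3): 10 + 30 + 1 + 7 = 48
σ = (1, 4, 3, 2): 10 + 30 + 23 + 0 = 63
σ = (2, 1, 3, 4): 24 + (-3) + 23 + (-3) = 41
σ = (2, 1, 4, 3): 24 + (-3) + 25 + 7 = 53
σ = (2, 3, 1, 4): 24 + (-5) + 24 + (-3) = 40
σ = (2, 3, 4, 1): 24 + (-5) + 25 + 29 = 73
σ = (2, 4, 1, 3): 24 + 30 + 24 + 7 = 85
σ = (2, 4, 3, 1): 24 + 30 + 23 + 29 = 106
σ = (3, 1, 2, 4): (-5) + (-3) + 1 + (-3) = -10
σ = (3, 1, 4, 2): (-5) + (-3) + 25 + 0 = 17
σ = (3, 2, 1, 4): (-5) + (-6) + 24 + (-3) = 10
σ = (3, 2, 4, 1): (-5) + (-6) + 25 + 29 = 43
σ = (3, 4, 1, 2): (-5) + 30 + 24 + 0 = 49
σ = (3, 4, 2, 1): (-5) + 30 + 1 + 29 = 55
σ = (4, 1, 2, 3): (-9) + (-3) + 1 + 7 = -4
σ = (4, 1, 3, 2): (-9) + (-3) + 23 + 0 = 11
σ = (4, 2, 1, 3): (-9) + (-6) + 24 + 7 = 16
σ = (4, 2, 3, 1): (-9) + (-6) + 23 + 29 = 37
σ = (4, 3, 1, 2): (-9) + (-5) + 24 + 0 = 10
σ = (4, 3, 2, 1): (-9) + (-5) + 1 + 29 = 16
Optimal value attained by: σ = (2, 4, 3, 1).
Answer: det⊕(G) = 106; verdict: NONSINGULAR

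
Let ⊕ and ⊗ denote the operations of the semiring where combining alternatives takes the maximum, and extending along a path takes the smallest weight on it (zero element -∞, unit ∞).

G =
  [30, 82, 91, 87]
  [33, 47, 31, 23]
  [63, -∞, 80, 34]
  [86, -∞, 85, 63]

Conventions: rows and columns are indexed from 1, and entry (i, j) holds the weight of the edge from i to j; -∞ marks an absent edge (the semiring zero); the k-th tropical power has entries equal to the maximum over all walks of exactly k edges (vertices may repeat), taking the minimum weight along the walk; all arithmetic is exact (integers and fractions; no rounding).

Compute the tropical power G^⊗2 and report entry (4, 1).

G^⊗2:
  [86, 47, 85, 63]
  [33, 47, 33, 33]
  [63, 63, 80, 63]
  [63, 82, 86, 86]
Key observation: the optimum is the walk 4->3->1, with weight 85 min 63 = 63.
Optimal value attained by: walk 4->3->1.
Answer: (G^⊗2)[4][1] = 63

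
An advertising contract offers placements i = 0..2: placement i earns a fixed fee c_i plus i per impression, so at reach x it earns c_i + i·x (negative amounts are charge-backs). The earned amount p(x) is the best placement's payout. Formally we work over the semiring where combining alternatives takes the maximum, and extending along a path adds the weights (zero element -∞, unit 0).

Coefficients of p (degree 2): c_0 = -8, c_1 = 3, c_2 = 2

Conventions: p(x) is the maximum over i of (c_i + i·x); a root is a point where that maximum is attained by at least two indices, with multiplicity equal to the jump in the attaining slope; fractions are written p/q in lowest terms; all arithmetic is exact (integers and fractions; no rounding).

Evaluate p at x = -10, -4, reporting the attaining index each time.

p(-10) = max(-8+0·(-10)=-8, 3+1·(-10)=-7, 2+2·(-10)=-18) = -7 (attained by i=1)
p(-4) = max(-8+0·(-4)=-8, 3+1·(-4)=-1, 2+2·(-4)=-6) = -1 (attained by i=1)
Answer: p(-10) = -7; p(-4) = -1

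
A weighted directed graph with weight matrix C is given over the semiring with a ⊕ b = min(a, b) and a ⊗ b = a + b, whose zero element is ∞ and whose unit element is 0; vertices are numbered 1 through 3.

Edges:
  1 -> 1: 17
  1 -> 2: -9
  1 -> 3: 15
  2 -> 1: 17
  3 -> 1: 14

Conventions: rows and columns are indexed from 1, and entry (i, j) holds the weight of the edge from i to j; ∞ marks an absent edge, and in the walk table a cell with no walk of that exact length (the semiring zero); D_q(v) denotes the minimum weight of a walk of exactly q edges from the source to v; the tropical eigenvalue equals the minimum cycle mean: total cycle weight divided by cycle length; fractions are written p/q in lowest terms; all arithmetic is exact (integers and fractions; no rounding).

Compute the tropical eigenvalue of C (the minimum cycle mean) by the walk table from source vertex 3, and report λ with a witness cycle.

q=0: [∞, ∞, 0]
q=1: [14, ∞, ∞]
q=2: [31, 5, 29]
q=3: [22, 22, 46]
Optimal cycle mean attained by: cycle 1->2->1, total (-9) + 17, length 2.
Answer: λ = 4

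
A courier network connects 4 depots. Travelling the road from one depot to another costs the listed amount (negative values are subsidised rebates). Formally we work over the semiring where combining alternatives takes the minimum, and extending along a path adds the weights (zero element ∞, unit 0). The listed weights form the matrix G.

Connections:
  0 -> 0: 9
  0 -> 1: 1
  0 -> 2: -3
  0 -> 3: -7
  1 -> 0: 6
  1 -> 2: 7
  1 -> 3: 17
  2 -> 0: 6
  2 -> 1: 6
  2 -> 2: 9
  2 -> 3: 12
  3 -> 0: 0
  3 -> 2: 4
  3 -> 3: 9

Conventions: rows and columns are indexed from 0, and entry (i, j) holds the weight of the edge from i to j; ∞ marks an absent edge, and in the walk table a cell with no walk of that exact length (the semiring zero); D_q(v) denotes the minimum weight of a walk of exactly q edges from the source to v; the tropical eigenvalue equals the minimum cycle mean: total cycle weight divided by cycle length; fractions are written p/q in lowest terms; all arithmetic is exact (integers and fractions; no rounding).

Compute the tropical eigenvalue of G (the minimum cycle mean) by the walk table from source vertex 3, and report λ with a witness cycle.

q=0: [∞, ∞, ∞, 0]
q=1: [0, ∞, 4, 9]
q=2: [9, 1, -3, -7]
q=3: [-7, 3, -3, 2]
q=4: [2, -6, -10, -14]
Optimal cycle mean attained by: cycle 0->3->0, total (-7) + 0, length 2.
Answer: λ = -7/2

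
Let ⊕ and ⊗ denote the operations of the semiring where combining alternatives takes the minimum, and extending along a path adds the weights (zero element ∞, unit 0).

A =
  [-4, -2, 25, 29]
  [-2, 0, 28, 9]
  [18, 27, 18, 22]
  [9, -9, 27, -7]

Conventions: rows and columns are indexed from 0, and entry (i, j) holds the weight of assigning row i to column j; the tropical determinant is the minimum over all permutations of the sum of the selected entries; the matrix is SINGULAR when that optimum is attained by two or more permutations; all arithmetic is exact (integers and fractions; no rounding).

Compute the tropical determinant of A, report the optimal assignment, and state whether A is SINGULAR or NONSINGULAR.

σ = (0, 1, 2, 3): (-4) + 0 + 18 + (-7) = 7
σ = (0, 1, 3, 2): (-4) + 0 + 22 + 27 = 45
σ = (0, 2, 1, 3): (-4) + 28 + 27 + (-7) = 44
σ = (0, 2, 3, 1): (-4) + 28 + 22 + (-9) = 37
σ = (0, 3, 1, 2): (-4) + 9 + 27 + 27 = 59
σ = (0, 3, 2, 1): (-4) + 9 + 18 + (-9) = 14
σ = (1, 0, 2, 3): (-2) + (-2) + 18 + (-7) = 7
σ = (1, 0, 3, 2): (-2) + (-2) + 22 + 27 = 45
σ = (1, 2, 0, 3): (-2) + 28 + 18 + (-7) = 37
σ = (1, 2, 3, 0): (-2) + 28 + 22 + 9 = 57
σ = (1, 3, 0, 2): (-2) + 9 + 18 + 27 = 52
σ = (1, 3, 2, 0): (-2) + 9 + 18 + 9 = 34
σ = (2, 0, 1, 3): 25 + (-2) + 27 + (-7) = 43
σ = (2, 0, 3, 1): 25 + (-2) + 22 + (-9) = 36
σ = (2, 1, 0, 3): 25 + 0 + 18 + (-7) = 36
σ = (2, 1, 3, 0): 25 + 0 + 22 + 9 = 56
σ = (2, 3, 0, 1): 25 + 9 + 18 + (-9) = 43
σ = (2, 3, 1, 0): 25 + 9 + 27 + 9 = 70
σ = (3, 0, 1, 2): 29 + (-2) + 27 + 27 = 81
σ = (3, 0, 2, 1): 29 + (-2) + 18 + (-9) = 36
σ = (3, 1, 0, 2): 29 + 0 + 18 + 27 = 74
σ = (3, 1, 2, 0): 29 + 0 + 18 + 9 = 56
σ = (3, 2, 0, 1): 29 + 28 + 18 + (-9) = 66
σ = (3, 2, 1, 0): 29 + 28 + 27 + 9 = 93
Optimal value attained by: σ = (0, 1, 2, 3).
Answer: det⊕(A) = 7; verdict: SINGULAR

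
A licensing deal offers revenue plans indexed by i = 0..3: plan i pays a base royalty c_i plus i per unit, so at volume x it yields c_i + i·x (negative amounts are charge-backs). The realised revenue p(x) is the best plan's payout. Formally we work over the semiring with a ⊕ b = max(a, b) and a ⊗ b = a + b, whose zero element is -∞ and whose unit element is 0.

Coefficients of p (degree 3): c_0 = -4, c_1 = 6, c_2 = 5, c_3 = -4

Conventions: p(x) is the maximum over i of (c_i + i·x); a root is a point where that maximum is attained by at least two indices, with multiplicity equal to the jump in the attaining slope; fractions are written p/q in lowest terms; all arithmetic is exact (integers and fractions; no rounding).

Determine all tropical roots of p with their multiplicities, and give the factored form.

hull edge (i=0, c=-4) to (i=1, c=6): slope 10, span 1
hull edge (i=1, c=6) to (i=2, c=5): slope -1, span 1
hull edge (i=2, c=5) to (i=3, c=-4): slope -9, span 1
Factored form: p(x) = -4 ⊗ (x ⊕ (-10)) ⊗ (x ⊕ 1) ⊗ (x ⊕ 9)
Answer: roots = -10 (mult 1), 1 (mult 1), 9 (mult 1)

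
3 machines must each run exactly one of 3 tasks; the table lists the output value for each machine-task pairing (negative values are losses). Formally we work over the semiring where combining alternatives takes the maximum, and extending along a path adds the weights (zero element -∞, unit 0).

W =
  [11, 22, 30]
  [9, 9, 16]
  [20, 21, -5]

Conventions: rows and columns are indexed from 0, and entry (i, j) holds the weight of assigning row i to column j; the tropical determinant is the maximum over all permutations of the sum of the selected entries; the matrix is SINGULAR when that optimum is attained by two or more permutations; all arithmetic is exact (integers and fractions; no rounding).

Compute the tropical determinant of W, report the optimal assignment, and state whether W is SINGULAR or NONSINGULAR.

σ = (0, 1, 2): 11 + 9 + (-5) = 15
σ = (0, 2, 1): 11 + 16 + 21 = 48
σ = (1, 0, 2): 22 + 9 + (-5) = 26
σ = (1, 2, 0): 22 + 16 + 20 = 58
σ = (2, 0, 1): 30 + 9 + 21 = 60
σ = (2, 1, 0): 30 + 9 + 20 = 59
Optimal value attained by: σ = (2, 0, 1).
Answer: det⊕(W) = 60; verdict: NONSINGULAR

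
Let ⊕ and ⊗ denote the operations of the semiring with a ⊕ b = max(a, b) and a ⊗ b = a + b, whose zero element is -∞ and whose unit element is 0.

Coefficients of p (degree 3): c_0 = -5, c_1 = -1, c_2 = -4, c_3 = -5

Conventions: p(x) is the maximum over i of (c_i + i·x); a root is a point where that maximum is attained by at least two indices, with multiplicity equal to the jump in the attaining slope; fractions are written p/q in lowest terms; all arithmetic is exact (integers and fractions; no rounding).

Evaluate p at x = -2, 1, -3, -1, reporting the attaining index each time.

p(-2) = max(-5+0·(-2)=-5, -1+1·(-2)=-3, -4+2·(-2)=-8, -5+3·(-2)=-11) = -3 (attained by i=1)
p(1) = max(-5+0·1=-5, -1+1·1=0, -4+2·1=-2, -5+3·1=-2) = 0 (attained by i=1)
p(-3) = max(-5+0·(-3)=-5, -1+1·(-3)=-4, -4+2·(-3)=-10, -5+3·(-3)=-14) = -4 (attained by i=1)
p(-1) = max(-5+0·(-1)=-5, -1+1·(-1)=-2, -4+2·(-1)=-6, -5+3·(-1)=-8) = -2 (attained by i=1)
Answer: p(-2) = -3; p(1) = 0; p(-3) = -4; p(-1) = -2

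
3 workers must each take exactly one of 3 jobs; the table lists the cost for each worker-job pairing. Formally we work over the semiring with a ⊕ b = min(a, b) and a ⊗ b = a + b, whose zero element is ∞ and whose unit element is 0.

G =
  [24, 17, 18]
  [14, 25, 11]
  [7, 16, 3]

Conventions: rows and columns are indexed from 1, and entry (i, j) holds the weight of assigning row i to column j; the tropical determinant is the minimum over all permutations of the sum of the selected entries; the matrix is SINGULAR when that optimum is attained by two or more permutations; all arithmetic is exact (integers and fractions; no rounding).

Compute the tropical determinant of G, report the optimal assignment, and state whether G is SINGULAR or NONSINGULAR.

σ = (1, 2, 3): 24 + 25 + 3 = 52
σ = (1, 3, 2): 24 + 11 + 16 = 51
σ = (2, 1, 3): 17 + 14 + 3 = 34
σ = (2, 3, 1): 17 + 11 + 7 = 35
σ = (3, 1, 2): 18 + 14 + 16 = 48
σ = (3, 2, 1): 18 + 25 + 7 = 50
Optimal value attained by: σ = (2, 1, 3).
Answer: det⊕(G) = 34; verdict: NONSINGULAR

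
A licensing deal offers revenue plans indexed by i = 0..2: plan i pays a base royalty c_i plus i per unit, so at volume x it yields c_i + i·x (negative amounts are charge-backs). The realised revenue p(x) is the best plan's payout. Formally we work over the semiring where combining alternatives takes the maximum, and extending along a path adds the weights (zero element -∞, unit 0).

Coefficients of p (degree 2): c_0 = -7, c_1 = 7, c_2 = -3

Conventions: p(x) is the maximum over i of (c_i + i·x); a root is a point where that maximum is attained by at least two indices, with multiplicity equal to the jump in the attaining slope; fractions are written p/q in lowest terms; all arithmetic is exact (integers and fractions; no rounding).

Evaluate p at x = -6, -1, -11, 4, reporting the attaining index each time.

p(-6) = max(-7+0·(-6)=-7, 7+1·(-6)=1, -3+2·(-6)=-15) = 1 (attained by i=1)
p(-1) = max(-7+0·(-1)=-7, 7+1·(-1)=6, -3+2·(-1)=-5) = 6 (attained by i=1)
p(-11) = max(-7+0·(-11)=-7, 7+1·(-11)=-4, -3+2·(-11)=-25) = -4 (attained by i=1)
p(4) = max(-7+0·4=-7, 7+1·4=11, -3+2·4=5) = 11 (attained by i=1)
Answer: p(-6) = 1; p(-1) = 6; p(-11) = -4; p(4) = 11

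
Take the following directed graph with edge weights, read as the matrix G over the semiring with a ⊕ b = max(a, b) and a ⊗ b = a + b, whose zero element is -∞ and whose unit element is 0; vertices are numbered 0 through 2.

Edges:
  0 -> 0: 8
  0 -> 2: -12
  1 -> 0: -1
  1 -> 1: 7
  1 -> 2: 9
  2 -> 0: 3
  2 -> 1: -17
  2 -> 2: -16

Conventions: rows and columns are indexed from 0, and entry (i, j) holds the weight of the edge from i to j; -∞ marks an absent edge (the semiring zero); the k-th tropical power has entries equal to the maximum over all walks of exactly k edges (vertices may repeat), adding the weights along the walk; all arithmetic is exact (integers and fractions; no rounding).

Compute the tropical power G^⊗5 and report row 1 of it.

G^⊗2:
  [16, -29, -4]
  [12, 14, 16]
  [11, -10, -8]
G^⊗3:
  [24, -21, 4]
  [20, 21, 23]
  [19, -3, -1]
G^⊗4:
  [32, -13, 12]
  [28, 28, 30]
  [27, 4, 7]
G^⊗5:
  [40, -5, 20]
  [36, 35, 37]
  [35, 11, 15]
Answer: row 1 of G^⊗5 = [36, 35, 37]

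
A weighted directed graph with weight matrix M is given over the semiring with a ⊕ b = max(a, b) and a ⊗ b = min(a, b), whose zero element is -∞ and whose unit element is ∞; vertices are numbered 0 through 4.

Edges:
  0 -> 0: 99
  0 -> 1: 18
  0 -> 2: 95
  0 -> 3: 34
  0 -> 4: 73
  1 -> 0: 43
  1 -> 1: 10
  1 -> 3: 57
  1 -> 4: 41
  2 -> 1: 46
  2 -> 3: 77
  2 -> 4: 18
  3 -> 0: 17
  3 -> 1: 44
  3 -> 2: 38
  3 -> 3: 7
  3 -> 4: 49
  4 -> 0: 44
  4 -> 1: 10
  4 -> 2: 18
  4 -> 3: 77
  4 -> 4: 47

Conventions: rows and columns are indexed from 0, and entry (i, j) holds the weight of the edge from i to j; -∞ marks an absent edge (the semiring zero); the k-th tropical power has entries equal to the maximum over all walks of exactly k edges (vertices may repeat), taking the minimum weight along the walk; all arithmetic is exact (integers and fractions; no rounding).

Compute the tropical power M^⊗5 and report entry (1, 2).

M^⊗2:
  [99, 46, 95, 77, 73]
  [43, 44, 43, 41, 49]
  [43, 44, 38, 46, 49]
  [44, 38, 18, 49, 47]
  [44, 44, 44, 47, 49]
M^⊗3:
  [99, 46, 95, 77, 73]
  [44, 43, 43, 49, 47]
  [44, 44, 43, 49, 47]
  [44, 44, 44, 47, 49]
  [44, 44, 44, 49, 47]
M^⊗4:
  [99, 46, 95, 77, 73]
  [44, 44, 44, 47, 49]
  [44, 44, 44, 47, 49]
  [44, 44, 44, 49, 47]
  [44, 44, 44, 47, 49]
M^⊗5:
  [99, 46, 95, 77, 73]
  [44, 44, 44, 49, 47]
  [44, 44, 44, 49, 47]
  [44, 44, 44, 47, 49]
  [44, 44, 44, 49, 47]
Key observation: the optimum is the walk 1->3->4->0->0->2, with weight 57 min 49 min 44 min 99 min 95 = 44.
Optimal value attained by: walk 1->3->4->0->0->2.
Answer: (M^⊗5)[1][2] = 44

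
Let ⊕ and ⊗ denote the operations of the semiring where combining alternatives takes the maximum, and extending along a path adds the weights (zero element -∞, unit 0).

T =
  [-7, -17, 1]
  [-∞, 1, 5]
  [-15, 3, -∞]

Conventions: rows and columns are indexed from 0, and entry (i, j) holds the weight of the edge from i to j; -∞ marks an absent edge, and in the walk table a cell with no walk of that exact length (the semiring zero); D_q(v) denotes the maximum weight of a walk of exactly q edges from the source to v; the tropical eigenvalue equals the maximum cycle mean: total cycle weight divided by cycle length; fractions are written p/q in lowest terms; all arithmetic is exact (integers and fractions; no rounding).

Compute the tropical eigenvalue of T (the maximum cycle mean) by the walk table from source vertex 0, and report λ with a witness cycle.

q=0: [0, -∞, -∞]
q=1: [-7, -17, 1]
q=2: [-14, 4, -6]
q=3: [-21, 5, 9]
Optimal cycle mean attained by: cycle 1->2->1, total 5 + 3, length 2.
Answer: λ = 4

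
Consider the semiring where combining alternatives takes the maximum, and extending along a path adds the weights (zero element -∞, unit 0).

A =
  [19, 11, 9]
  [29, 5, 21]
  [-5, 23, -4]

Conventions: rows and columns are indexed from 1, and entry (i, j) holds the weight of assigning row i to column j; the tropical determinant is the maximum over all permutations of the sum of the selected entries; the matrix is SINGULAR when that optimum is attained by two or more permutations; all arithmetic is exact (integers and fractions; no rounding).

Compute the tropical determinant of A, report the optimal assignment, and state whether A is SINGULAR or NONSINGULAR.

σ = (1, 2, 3): 19 + 5 + (-4) = 20
σ = (1, 3, 2): 19 + 21 + 23 = 63
σ = (2, 1, 3): 11 + 29 + (-4) = 36
σ = (2, 3, 1): 11 + 21 + (-5) = 27
σ = (3, 1, 2): 9 + 29 + 23 = 61
σ = (3, 2, 1): 9 + 5 + (-5) = 9
Optimal value attained by: σ = (1, 3, 2).
Answer: det⊕(A) = 63; verdict: NONSINGULAR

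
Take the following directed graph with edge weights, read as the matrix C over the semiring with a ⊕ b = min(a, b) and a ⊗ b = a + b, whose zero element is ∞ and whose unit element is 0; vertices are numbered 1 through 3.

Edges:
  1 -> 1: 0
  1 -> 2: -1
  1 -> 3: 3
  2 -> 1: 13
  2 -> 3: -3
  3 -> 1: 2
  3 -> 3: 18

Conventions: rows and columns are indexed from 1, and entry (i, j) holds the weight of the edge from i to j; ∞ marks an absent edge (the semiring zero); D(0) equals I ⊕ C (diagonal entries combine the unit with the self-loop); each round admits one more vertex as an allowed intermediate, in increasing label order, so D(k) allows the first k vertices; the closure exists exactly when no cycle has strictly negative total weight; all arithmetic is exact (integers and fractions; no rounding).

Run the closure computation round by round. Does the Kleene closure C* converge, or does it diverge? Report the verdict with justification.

D(0):
  [0, -1, 3]
  [13, 0, -3]
  [2, ∞, 0]
D(1):
  [0, -1, 3]
  [13, 0, -3]
  [2, 1, 0]
Detection: at round 2, diagonal entry (3, 3) turns strictly negative.
Key observation: the cycle 3->1->2->3 has total weight 2 + (-1) + (-3), which is strictly negative.
Answer: DIVERGES — negative cycle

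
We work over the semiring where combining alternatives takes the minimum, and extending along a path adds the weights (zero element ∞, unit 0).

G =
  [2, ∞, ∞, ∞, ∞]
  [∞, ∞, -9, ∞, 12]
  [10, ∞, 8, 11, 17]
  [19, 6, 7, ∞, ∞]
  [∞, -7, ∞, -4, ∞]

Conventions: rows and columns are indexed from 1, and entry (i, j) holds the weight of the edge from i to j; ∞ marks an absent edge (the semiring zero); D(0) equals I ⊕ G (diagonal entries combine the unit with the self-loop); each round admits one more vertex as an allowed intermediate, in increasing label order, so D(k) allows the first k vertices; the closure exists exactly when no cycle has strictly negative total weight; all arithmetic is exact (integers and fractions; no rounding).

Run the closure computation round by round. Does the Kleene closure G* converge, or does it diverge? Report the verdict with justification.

D(0):
  [0, ∞, ∞, ∞, ∞]
  [∞, 0, -9, ∞, 12]
  [10, ∞, 0, 11, 17]
  [19, 6, 7, 0, ∞]
  [∞, -7, ∞, -4, 0]
D(1):
  [0, ∞, ∞, ∞, ∞]
  [∞, 0, -9, ∞, 12]
  [10, ∞, 0, 11, 17]
  [19, 6, 7, 0, ∞]
  [∞, -7, ∞, -4, 0]
D(2):
  [0, ∞, ∞, ∞, ∞]
  [∞, 0, -9, ∞, 12]
  [10, ∞, 0, 11, 17]
  [19, 6, -3, 0, 18]
  [∞, -7, -16, -4, 0]
D(3):
  [0, ∞, ∞, ∞, ∞]
  [1, 0, -9, 2, 8]
  [10, ∞, 0, 11, 17]
  [7, 6, -3, 0, 14]
  [-6, -7, -16, -5, 0]
D(4):
  [0, ∞, ∞, ∞, ∞]
  [1, 0, -9, 2, 8]
  [10, 17, 0, 11, 17]
  [7, 6, -3, 0, 14]
  [-6, -7, -16, -5, 0]
D(5):
  [0, ∞, ∞, ∞, ∞]
  [1, 0, -9, 2, 8]
  [10, 10, 0, 11, 17]
  [7, 6, -3, 0, 14]
  [-6, -7, -16, -5, 0]
Key observation: every diagonal entry stays at the unit through all rounds, so no improving cycle exists.
Answer: CONVERGES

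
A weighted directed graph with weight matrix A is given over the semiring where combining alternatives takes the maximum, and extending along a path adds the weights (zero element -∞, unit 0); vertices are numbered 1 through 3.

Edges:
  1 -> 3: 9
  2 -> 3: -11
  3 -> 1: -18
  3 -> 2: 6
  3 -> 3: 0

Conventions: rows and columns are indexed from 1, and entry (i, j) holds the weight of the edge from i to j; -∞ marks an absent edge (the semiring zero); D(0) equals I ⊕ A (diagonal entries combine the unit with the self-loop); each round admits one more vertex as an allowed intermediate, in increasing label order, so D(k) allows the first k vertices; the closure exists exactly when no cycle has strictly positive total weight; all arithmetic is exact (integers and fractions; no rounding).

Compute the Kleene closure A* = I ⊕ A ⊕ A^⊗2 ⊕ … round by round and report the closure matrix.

D(0):
  [0, -∞, 9]
  [-∞, 0, -11]
  [-18, 6, 0]
D(1):
  [0, -∞, 9]
  [-∞, 0, -11]
  [-18, 6, 0]
D(2):
  [0, -∞, 9]
  [-∞, 0, -11]
  [-18, 6, 0]
D(3):
  [0, 15, 9]
  [-29, 0, -11]
  [-18, 6, 0]
Answer: A* = [[0, 15, 9], [-29, 0, -11], [-18, 6, 0]]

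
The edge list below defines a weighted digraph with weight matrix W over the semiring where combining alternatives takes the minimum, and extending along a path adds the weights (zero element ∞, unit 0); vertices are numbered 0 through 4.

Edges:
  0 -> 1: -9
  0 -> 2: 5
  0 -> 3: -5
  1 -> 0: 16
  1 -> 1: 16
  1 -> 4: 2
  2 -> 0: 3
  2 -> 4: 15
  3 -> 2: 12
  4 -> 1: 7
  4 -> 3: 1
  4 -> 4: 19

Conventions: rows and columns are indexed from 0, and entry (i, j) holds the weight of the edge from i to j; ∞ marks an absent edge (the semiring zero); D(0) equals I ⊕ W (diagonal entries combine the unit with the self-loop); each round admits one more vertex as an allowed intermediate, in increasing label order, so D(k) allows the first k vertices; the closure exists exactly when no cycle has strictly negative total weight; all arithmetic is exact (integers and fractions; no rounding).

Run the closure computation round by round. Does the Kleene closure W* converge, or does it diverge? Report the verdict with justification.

D(0):
  [0, -9, 5, -5, ∞]
  [16, 0, ∞, ∞, 2]
  [3, ∞, 0, ∞, 15]
  [∞, ∞, 12, 0, ∞]
  [∞, 7, ∞, 1, 0]
D(1):
  [0, -9, 5, -5, ∞]
  [16, 0, 21, 11, 2]
  [3, -6, 0, -2, 15]
  [∞, ∞, 12, 0, ∞]
  [∞, 7, ∞, 1, 0]
D(2):
  [0, -9, 5, -5, -7]
  [16, 0, 21, 11, 2]
  [3, -6, 0, -2, -4]
  [∞, ∞, 12, 0, ∞]
  [23, 7, 28, 1, 0]
D(3):
  [0, -9, 5, -5, -7]
  [16, 0, 21, 11, 2]
  [3, -6, 0, -2, -4]
  [15, 6, 12, 0, 8]
  [23, 7, 28, 1, 0]
D(4):
  [0, -9, 5, -5, -7]
  [16, 0, 21, 11, 2]
  [3, -6, 0, -2, -4]
  [15, 6, 12, 0, 8]
  [16, 7, 13, 1, 0]
D(5):
  [0, -9, 5, -6, -7]
  [16, 0, 15, 3, 2]
  [3, -6, 0, -3, -4]
  [15, 6, 12, 0, 8]
  [16, 7, 13, 1, 0]
Key observation: every diagonal entry stays at the unit through all rounds, so no improving cycle exists.
Answer: CONVERGES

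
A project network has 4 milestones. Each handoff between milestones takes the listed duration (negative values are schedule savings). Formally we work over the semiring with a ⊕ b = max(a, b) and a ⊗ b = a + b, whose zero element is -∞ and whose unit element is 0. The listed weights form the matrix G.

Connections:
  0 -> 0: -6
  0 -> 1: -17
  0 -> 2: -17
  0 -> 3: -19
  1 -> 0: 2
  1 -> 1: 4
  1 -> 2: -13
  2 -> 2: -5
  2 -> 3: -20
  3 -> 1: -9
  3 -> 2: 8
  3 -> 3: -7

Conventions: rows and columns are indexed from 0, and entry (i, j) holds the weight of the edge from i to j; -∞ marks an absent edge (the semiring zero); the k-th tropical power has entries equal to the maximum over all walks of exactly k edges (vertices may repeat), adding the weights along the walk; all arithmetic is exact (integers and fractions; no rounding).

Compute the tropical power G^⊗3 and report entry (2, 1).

G^⊗2:
  [-12, -13, -11, -25]
  [6, 8, -9, -17]
  [-∞, -29, -10, -25]
  [-7, -5, 3, -12]
G^⊗3:
  [-11, -9, -16, -31]
  [10, 12, -5, -13]
  [-27, -25, -15, -30]
  [-3, -1, -2, -17]
Key observation: the optimum is the walk 2->3->1->1, with weight (-20) + (-9) + 4 = -25.
Optimal value attained by: walk 2->3->1->1.
Answer: (G^⊗3)[2][1] = -25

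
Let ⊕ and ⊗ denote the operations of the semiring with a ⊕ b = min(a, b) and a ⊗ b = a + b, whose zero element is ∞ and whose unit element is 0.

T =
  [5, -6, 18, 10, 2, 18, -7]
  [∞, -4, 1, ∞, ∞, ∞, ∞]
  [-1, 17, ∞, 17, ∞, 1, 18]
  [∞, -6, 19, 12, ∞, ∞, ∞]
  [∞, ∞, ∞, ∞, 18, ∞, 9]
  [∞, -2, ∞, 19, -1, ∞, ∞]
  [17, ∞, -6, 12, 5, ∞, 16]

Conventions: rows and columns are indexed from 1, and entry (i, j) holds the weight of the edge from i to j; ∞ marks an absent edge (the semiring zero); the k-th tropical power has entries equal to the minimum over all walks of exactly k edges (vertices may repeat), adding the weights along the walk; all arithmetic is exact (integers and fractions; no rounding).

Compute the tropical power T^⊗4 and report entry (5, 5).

T^⊗2:
  [10, -10, -13, 5, -2, 19, -2]
  [0, -8, -3, 18, ∞, 2, 19]
  [4, -7, 12, 9, 0, 17, -8]
  [18, -10, -5, 24, ∞, 20, 37]
  [26, ∞, 3, 21, 14, ∞, 25]
  [∞, -6, -1, 31, 17, ∞, 8]
  [-7, 6, 10, 11, 19, -5, 10]
T^⊗3:
  [-14, -14, -9, 4, 3, -12, 3]
  [-4, -12, -7, 10, 1, -2, -7]
  [9, -11, -14, 4, -3, 13, -3]
  [-6, -14, -9, 12, 19, -4, 11]
  [2, 15, 19, 20, 28, 4, 19]
  [-2, -10, -5, 16, 13, 0, 17]
  [-2, -13, 4, 3, -6, 11, -14]
T^⊗4:
  [-10, -20, -13, -4, -13, -8, -21]
  [-8, -16, -13, 5, -3, -6, -11]
  [-15, -15, -10, 3, 2, -13, 2]
  [-10, -18, -13, 4, -5, -8, -13]
  [7, -4, 13, 12, 3, 20, -5]
  [-6, -14, -9, 8, -1, -4, -9]
  [3, -17, -20, -2, -9, 5, -9]
Key observation: the optimum is the walk 5->7->3->6->5, with weight 9 + (-6) + 1 + (-1) = 3.
Optimal value attained by: walk 5->7->3->6->5.
Answer: (T^⊗4)[5][5] = 3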